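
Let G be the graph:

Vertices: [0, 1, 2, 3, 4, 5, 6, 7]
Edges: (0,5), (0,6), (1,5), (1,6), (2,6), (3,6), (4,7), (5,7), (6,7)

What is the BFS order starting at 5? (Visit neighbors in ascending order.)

BFS from vertex 5 (neighbors processed in ascending order):
Visit order: 5, 0, 1, 7, 6, 4, 2, 3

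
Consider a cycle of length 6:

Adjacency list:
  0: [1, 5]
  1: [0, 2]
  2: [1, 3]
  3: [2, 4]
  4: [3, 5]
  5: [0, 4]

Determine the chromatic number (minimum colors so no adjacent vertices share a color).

This is an even cycle (C_6). Even cycles are bipartite.
Chromatic number = 2.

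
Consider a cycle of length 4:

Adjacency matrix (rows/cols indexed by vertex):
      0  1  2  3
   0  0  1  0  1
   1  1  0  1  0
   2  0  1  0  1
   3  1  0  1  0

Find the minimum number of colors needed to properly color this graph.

This is an even cycle (C_4). Even cycles are bipartite.
Chromatic number = 2.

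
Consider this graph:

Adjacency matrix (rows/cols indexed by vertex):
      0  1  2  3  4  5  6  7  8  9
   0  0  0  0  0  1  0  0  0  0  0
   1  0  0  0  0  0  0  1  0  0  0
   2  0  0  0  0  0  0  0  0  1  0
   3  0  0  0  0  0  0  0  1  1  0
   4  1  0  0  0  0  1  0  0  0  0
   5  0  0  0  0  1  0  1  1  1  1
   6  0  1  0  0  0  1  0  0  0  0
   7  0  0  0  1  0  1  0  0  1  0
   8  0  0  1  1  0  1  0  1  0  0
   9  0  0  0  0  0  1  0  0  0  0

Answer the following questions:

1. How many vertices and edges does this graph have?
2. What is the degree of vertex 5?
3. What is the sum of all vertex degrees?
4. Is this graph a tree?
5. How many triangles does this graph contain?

Count: 10 vertices, 11 edges.
Vertex 5 has neighbors [4, 6, 7, 8, 9], degree = 5.
Handshaking lemma: 2 * 11 = 22.
A tree on 10 vertices has 9 edges. This graph has 11 edges (2 extra). Not a tree.
Number of triangles = 2.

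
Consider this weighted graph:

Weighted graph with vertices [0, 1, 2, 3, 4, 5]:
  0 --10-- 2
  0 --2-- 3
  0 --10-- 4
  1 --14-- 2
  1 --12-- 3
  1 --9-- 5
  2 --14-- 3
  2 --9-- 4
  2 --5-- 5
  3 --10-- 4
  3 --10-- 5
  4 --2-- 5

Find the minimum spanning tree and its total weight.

Applying Kruskal's algorithm (sort edges by weight, add if no cycle):
  Add (0,3) w=2
  Add (4,5) w=2
  Add (2,5) w=5
  Add (1,5) w=9
  Skip (2,4) w=9 (creates cycle)
  Add (0,2) w=10
  Skip (0,4) w=10 (creates cycle)
  Skip (3,4) w=10 (creates cycle)
  Skip (3,5) w=10 (creates cycle)
  Skip (1,3) w=12 (creates cycle)
  Skip (1,2) w=14 (creates cycle)
  Skip (2,3) w=14 (creates cycle)
MST weight = 28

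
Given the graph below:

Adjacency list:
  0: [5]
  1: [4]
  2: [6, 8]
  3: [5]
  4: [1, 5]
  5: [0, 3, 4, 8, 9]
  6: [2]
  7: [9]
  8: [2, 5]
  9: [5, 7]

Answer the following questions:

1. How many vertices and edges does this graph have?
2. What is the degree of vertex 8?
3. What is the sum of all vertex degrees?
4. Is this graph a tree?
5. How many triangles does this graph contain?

Count: 10 vertices, 9 edges.
Vertex 8 has neighbors [2, 5], degree = 2.
Handshaking lemma: 2 * 9 = 18.
A graph is a tree iff it is connected and has exactly n-1 edges. This graph is connected (all 10 vertices in one component) and has 10-1 = 9 edges. It is a tree.
Number of triangles = 0.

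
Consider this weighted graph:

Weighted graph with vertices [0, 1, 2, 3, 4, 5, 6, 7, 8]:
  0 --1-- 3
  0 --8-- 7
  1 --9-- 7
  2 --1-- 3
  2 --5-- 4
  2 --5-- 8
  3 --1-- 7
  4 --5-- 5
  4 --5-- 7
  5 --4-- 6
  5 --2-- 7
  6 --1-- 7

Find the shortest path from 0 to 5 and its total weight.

Using Dijkstra's algorithm from vertex 0:
Shortest path: 0 -> 3 -> 7 -> 5
Total weight: 1 + 1 + 2 = 4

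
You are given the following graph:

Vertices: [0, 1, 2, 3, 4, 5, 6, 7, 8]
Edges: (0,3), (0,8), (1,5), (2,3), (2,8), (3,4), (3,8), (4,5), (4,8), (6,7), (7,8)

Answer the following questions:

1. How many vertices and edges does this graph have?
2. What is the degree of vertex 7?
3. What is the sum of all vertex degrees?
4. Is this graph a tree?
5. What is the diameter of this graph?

Count: 9 vertices, 11 edges.
Vertex 7 has neighbors [6, 8], degree = 2.
Handshaking lemma: 2 * 11 = 22.
A tree on 9 vertices has 8 edges. This graph has 11 edges (3 extra). Not a tree.
Diameter (longest shortest path) = 5.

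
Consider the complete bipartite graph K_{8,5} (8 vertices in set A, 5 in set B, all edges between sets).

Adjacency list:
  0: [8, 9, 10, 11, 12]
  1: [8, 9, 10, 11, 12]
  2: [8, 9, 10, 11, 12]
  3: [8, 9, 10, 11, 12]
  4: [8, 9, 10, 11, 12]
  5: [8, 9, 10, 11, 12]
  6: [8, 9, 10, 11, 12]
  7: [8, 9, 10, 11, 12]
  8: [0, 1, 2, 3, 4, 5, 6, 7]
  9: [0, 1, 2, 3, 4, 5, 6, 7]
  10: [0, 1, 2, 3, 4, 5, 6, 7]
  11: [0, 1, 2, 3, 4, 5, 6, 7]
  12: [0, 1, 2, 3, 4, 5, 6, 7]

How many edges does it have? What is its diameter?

K_{8,5} has 8 * 5 = 40 edges.
Any vertex reaches any opposite-side vertex in 1 step; same-side vertices reach in 2 steps via any opposite-side vertex.
Diameter = 2.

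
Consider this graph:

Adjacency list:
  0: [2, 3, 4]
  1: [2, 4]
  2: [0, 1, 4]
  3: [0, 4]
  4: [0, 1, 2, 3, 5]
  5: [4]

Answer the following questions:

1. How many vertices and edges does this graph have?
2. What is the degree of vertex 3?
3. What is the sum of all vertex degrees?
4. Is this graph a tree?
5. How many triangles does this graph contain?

Count: 6 vertices, 8 edges.
Vertex 3 has neighbors [0, 4], degree = 2.
Handshaking lemma: 2 * 8 = 16.
A tree on 6 vertices has 5 edges. This graph has 8 edges (3 extra). Not a tree.
Number of triangles = 3.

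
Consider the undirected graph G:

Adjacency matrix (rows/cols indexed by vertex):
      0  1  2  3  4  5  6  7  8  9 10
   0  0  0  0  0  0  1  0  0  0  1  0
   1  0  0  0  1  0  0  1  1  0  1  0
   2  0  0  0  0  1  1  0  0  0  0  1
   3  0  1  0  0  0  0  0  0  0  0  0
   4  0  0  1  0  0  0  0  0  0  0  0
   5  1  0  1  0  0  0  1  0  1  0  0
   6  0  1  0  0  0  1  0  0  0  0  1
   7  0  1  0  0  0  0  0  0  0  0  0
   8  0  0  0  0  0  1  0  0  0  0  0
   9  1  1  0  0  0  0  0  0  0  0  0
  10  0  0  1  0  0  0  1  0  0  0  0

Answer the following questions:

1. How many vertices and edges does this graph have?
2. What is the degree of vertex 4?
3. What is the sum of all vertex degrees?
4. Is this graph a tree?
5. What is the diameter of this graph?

Count: 11 vertices, 12 edges.
Vertex 4 has neighbors [2], degree = 1.
Handshaking lemma: 2 * 12 = 24.
A tree on 11 vertices has 10 edges. This graph has 12 edges (2 extra). Not a tree.
Diameter (longest shortest path) = 5.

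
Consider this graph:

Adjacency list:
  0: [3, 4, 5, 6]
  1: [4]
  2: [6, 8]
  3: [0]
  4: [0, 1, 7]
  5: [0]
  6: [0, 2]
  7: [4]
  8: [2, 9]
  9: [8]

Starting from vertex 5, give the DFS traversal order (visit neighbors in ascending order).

DFS from vertex 5 (neighbors processed in ascending order):
Visit order: 5, 0, 3, 4, 1, 7, 6, 2, 8, 9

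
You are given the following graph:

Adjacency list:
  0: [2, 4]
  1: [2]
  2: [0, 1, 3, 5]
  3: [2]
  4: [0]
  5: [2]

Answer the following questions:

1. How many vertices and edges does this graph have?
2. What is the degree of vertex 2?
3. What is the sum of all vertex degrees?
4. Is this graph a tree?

Count: 6 vertices, 5 edges.
Vertex 2 has neighbors [0, 1, 3, 5], degree = 4.
Handshaking lemma: 2 * 5 = 10.
A graph is a tree iff it is connected and has exactly n-1 edges. This graph is connected (all 6 vertices in one component) and has 6-1 = 5 edges. It is a tree.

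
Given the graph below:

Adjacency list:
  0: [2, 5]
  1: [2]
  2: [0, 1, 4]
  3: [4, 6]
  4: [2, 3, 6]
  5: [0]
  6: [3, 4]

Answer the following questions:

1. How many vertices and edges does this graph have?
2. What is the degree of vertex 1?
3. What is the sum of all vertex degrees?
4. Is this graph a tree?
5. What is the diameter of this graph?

Count: 7 vertices, 7 edges.
Vertex 1 has neighbors [2], degree = 1.
Handshaking lemma: 2 * 7 = 14.
A tree on 7 vertices has 6 edges. This graph has 7 edges (1 extra). Not a tree.
Diameter (longest shortest path) = 4.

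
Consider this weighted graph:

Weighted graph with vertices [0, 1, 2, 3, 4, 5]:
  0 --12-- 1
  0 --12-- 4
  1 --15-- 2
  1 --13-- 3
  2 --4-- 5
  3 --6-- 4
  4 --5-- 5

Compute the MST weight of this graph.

Applying Kruskal's algorithm (sort edges by weight, add if no cycle):
  Add (2,5) w=4
  Add (4,5) w=5
  Add (3,4) w=6
  Add (0,4) w=12
  Add (0,1) w=12
  Skip (1,3) w=13 (creates cycle)
  Skip (1,2) w=15 (creates cycle)
MST weight = 39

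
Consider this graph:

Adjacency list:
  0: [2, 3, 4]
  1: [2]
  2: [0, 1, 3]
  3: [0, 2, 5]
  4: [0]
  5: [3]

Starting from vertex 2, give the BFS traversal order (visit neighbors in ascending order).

BFS from vertex 2 (neighbors processed in ascending order):
Visit order: 2, 0, 1, 3, 4, 5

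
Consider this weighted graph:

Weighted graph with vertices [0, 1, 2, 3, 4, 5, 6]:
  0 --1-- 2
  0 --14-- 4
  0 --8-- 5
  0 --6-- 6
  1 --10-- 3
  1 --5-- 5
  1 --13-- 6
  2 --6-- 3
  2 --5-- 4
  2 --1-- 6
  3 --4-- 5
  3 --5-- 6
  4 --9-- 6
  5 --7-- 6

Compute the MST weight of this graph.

Applying Kruskal's algorithm (sort edges by weight, add if no cycle):
  Add (0,2) w=1
  Add (2,6) w=1
  Add (3,5) w=4
  Add (1,5) w=5
  Add (2,4) w=5
  Add (3,6) w=5
  Skip (0,6) w=6 (creates cycle)
  Skip (2,3) w=6 (creates cycle)
  Skip (5,6) w=7 (creates cycle)
  Skip (0,5) w=8 (creates cycle)
  Skip (4,6) w=9 (creates cycle)
  Skip (1,3) w=10 (creates cycle)
  Skip (1,6) w=13 (creates cycle)
  Skip (0,4) w=14 (creates cycle)
MST weight = 21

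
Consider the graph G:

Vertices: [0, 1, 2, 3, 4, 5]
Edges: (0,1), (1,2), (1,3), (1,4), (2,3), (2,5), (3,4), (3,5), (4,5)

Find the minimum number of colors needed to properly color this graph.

The graph has a maximum clique of size 3 (lower bound on chromatic number).
A valid 3-coloring: {0: 1, 1: 0, 2: 2, 3: 1, 4: 2, 5: 0}.
Chromatic number = 3.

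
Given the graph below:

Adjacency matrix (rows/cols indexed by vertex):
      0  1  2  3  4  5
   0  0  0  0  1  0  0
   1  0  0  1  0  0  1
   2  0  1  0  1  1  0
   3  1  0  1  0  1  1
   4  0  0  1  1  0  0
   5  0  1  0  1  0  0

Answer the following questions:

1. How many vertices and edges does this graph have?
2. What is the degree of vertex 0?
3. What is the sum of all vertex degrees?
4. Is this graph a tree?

Count: 6 vertices, 7 edges.
Vertex 0 has neighbors [3], degree = 1.
Handshaking lemma: 2 * 7 = 14.
A tree on 6 vertices has 5 edges. This graph has 7 edges (2 extra). Not a tree.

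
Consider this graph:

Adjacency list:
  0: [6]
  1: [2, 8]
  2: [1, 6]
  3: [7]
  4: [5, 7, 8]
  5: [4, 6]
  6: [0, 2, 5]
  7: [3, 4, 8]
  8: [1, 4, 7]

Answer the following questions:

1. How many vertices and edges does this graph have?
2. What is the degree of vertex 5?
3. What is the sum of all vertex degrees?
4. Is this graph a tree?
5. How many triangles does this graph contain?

Count: 9 vertices, 10 edges.
Vertex 5 has neighbors [4, 6], degree = 2.
Handshaking lemma: 2 * 10 = 20.
A tree on 9 vertices has 8 edges. This graph has 10 edges (2 extra). Not a tree.
Number of triangles = 1.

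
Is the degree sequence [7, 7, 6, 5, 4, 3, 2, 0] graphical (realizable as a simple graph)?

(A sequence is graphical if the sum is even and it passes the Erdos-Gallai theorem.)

Sum of degrees = 34. Sum is even but fails Erdos-Gallai. The sequence is NOT graphical.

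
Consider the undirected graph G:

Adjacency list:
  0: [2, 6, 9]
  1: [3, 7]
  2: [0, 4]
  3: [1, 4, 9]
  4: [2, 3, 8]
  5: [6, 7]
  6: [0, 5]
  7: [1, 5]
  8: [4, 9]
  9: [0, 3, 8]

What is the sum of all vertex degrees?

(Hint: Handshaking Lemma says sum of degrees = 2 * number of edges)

Count edges: 12 edges.
By Handshaking Lemma: sum of degrees = 2 * 12 = 24.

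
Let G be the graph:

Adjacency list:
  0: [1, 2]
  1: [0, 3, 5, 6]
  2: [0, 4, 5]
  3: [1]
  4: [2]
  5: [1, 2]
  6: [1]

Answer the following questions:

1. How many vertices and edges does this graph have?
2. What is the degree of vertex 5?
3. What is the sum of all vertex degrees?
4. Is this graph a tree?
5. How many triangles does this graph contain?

Count: 7 vertices, 7 edges.
Vertex 5 has neighbors [1, 2], degree = 2.
Handshaking lemma: 2 * 7 = 14.
A tree on 7 vertices has 6 edges. This graph has 7 edges (1 extra). Not a tree.
Number of triangles = 0.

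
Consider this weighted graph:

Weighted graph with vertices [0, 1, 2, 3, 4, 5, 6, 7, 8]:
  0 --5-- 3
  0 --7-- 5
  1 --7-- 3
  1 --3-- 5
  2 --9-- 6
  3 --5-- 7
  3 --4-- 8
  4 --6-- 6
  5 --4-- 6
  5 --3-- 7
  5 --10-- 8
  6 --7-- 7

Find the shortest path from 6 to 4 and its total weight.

Using Dijkstra's algorithm from vertex 6:
Shortest path: 6 -> 4
Total weight: 6 = 6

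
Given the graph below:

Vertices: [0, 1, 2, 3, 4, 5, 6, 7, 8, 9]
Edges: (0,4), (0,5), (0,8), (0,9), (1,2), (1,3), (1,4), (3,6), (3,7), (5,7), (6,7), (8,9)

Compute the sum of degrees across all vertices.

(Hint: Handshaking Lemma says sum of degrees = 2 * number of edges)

Count edges: 12 edges.
By Handshaking Lemma: sum of degrees = 2 * 12 = 24.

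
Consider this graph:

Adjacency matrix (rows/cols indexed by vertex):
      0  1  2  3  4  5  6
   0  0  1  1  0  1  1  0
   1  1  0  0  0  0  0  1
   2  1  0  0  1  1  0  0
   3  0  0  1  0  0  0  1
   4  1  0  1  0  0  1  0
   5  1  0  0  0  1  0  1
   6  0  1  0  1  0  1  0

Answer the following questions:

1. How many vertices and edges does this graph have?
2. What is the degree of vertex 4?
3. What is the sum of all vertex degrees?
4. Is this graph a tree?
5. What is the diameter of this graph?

Count: 7 vertices, 10 edges.
Vertex 4 has neighbors [0, 2, 5], degree = 3.
Handshaking lemma: 2 * 10 = 20.
A tree on 7 vertices has 6 edges. This graph has 10 edges (4 extra). Not a tree.
Diameter (longest shortest path) = 2.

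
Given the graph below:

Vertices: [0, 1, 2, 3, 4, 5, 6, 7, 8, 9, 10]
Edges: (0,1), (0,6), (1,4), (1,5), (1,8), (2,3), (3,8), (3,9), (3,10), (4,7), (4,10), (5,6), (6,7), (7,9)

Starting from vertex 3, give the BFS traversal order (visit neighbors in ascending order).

BFS from vertex 3 (neighbors processed in ascending order):
Visit order: 3, 2, 8, 9, 10, 1, 7, 4, 0, 5, 6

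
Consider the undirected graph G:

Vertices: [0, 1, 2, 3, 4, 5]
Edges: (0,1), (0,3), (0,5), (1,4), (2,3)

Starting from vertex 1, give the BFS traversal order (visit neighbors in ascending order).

BFS from vertex 1 (neighbors processed in ascending order):
Visit order: 1, 0, 4, 3, 5, 2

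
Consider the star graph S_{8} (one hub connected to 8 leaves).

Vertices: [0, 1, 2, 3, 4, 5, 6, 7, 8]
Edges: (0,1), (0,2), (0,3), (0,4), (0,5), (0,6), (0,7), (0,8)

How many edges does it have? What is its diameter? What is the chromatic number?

Star graph S_{8}: the hub connects to all 8 leaves.
Edges = 8.
Diameter = 2 (any leaf to hub is 1, leaf to leaf through hub is 2).
Star graphs are bipartite (hub vs leaves), so chromatic number = 2.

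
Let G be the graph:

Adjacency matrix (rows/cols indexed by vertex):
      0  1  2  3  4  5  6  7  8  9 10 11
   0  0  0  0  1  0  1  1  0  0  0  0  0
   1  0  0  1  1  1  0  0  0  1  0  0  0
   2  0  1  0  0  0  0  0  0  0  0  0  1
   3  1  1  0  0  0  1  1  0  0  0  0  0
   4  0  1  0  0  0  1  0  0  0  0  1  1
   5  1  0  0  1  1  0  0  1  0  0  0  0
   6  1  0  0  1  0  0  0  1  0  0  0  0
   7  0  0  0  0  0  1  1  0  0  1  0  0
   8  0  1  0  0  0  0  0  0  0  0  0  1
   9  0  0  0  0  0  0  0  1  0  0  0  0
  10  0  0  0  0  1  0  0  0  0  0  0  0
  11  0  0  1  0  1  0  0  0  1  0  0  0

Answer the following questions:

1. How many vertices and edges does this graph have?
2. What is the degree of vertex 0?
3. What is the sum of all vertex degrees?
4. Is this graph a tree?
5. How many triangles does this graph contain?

Count: 12 vertices, 17 edges.
Vertex 0 has neighbors [3, 5, 6], degree = 3.
Handshaking lemma: 2 * 17 = 34.
A tree on 12 vertices has 11 edges. This graph has 17 edges (6 extra). Not a tree.
Number of triangles = 2.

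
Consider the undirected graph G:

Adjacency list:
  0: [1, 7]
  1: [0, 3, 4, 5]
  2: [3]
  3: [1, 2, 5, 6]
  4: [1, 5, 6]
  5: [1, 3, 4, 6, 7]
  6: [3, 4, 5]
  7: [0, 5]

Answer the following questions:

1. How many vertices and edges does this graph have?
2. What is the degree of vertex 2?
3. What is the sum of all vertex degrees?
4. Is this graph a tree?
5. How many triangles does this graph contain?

Count: 8 vertices, 12 edges.
Vertex 2 has neighbors [3], degree = 1.
Handshaking lemma: 2 * 12 = 24.
A tree on 8 vertices has 7 edges. This graph has 12 edges (5 extra). Not a tree.
Number of triangles = 4.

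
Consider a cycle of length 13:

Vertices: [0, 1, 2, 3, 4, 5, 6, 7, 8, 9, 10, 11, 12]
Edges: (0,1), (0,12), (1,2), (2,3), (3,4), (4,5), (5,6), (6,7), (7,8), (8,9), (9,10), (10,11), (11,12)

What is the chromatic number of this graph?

This is an odd cycle (C_13). Odd cycles are not bipartite (any 2-coloring forces two adjacent vertices to match), and 3 colors suffice.
Chromatic number = 3.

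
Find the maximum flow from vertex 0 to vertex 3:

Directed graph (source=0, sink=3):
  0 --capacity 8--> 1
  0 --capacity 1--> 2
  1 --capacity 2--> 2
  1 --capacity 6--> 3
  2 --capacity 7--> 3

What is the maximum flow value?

Computing max flow:
  Flow on (0->1): 8/8
  Flow on (0->2): 1/1
  Flow on (1->2): 2/2
  Flow on (1->3): 6/6
  Flow on (2->3): 3/7
Maximum flow = 9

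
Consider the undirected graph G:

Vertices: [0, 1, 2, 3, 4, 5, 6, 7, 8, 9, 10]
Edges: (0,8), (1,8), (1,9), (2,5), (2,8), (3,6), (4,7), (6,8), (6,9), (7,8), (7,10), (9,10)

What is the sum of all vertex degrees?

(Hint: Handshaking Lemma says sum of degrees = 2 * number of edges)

Count edges: 12 edges.
By Handshaking Lemma: sum of degrees = 2 * 12 = 24.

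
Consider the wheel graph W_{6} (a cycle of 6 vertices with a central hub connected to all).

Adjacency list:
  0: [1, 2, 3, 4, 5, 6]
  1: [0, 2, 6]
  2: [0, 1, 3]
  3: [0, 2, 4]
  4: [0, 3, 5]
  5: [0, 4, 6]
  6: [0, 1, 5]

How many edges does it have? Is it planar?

Wheel graph W_{6}: 6 cycle edges + 6 spoke edges = 12 edges.
Total vertices: 7.
The graph is planar.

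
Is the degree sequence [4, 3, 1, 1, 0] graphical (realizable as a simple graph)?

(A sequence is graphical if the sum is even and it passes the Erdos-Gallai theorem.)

Sum of degrees = 9. Sum is odd, so the sequence is NOT graphical.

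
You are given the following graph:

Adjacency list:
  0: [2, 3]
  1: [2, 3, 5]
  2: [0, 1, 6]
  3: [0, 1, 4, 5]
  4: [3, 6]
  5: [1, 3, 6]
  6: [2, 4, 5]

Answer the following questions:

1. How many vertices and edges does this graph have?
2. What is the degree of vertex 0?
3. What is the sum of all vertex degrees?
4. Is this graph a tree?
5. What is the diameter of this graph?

Count: 7 vertices, 10 edges.
Vertex 0 has neighbors [2, 3], degree = 2.
Handshaking lemma: 2 * 10 = 20.
A tree on 7 vertices has 6 edges. This graph has 10 edges (4 extra). Not a tree.
Diameter (longest shortest path) = 2.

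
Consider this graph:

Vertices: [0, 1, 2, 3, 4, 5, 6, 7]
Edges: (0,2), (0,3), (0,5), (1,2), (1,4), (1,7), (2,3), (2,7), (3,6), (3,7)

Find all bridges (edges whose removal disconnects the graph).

A bridge is an edge whose removal increases the number of connected components.
Bridges found: (0,5), (1,4), (3,6)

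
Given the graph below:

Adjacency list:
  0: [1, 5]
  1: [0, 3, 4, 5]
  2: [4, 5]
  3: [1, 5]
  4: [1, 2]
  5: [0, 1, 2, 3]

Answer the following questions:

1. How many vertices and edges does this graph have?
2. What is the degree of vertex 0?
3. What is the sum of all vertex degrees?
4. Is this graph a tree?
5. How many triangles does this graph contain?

Count: 6 vertices, 8 edges.
Vertex 0 has neighbors [1, 5], degree = 2.
Handshaking lemma: 2 * 8 = 16.
A tree on 6 vertices has 5 edges. This graph has 8 edges (3 extra). Not a tree.
Number of triangles = 2.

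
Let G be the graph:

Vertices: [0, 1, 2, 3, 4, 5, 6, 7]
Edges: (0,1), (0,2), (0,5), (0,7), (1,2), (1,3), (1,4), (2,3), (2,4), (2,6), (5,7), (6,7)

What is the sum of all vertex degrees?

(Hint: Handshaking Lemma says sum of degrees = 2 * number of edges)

Count edges: 12 edges.
By Handshaking Lemma: sum of degrees = 2 * 12 = 24.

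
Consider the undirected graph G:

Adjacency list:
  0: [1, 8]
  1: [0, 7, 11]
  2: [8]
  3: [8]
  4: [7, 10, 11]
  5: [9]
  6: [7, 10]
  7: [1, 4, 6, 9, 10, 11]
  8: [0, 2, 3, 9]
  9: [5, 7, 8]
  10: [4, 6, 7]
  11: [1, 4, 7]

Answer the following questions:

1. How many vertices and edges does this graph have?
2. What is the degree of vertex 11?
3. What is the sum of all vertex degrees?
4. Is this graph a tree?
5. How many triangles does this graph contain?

Count: 12 vertices, 16 edges.
Vertex 11 has neighbors [1, 4, 7], degree = 3.
Handshaking lemma: 2 * 16 = 32.
A tree on 12 vertices has 11 edges. This graph has 16 edges (5 extra). Not a tree.
Number of triangles = 4.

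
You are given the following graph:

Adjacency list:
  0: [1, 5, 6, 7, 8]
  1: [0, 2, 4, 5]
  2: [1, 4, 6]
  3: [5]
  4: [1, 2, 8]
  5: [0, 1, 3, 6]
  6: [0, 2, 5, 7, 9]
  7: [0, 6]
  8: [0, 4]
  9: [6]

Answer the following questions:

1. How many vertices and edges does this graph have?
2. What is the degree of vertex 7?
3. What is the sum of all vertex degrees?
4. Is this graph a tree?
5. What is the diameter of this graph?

Count: 10 vertices, 15 edges.
Vertex 7 has neighbors [0, 6], degree = 2.
Handshaking lemma: 2 * 15 = 30.
A tree on 10 vertices has 9 edges. This graph has 15 edges (6 extra). Not a tree.
Diameter (longest shortest path) = 3.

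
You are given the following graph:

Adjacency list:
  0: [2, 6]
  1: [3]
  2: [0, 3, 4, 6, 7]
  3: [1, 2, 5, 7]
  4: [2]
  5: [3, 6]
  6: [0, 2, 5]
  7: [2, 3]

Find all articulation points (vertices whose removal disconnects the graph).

An articulation point is a vertex whose removal disconnects the graph.
Articulation points: [2, 3]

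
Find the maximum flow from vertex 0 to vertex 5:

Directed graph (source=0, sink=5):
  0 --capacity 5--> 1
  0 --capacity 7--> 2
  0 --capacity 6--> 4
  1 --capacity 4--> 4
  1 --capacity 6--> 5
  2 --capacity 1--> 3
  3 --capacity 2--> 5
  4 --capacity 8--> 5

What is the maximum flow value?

Computing max flow:
  Flow on (0->1): 5/5
  Flow on (0->2): 1/7
  Flow on (0->4): 6/6
  Flow on (1->5): 5/6
  Flow on (2->3): 1/1
  Flow on (3->5): 1/2
  Flow on (4->5): 6/8
Maximum flow = 12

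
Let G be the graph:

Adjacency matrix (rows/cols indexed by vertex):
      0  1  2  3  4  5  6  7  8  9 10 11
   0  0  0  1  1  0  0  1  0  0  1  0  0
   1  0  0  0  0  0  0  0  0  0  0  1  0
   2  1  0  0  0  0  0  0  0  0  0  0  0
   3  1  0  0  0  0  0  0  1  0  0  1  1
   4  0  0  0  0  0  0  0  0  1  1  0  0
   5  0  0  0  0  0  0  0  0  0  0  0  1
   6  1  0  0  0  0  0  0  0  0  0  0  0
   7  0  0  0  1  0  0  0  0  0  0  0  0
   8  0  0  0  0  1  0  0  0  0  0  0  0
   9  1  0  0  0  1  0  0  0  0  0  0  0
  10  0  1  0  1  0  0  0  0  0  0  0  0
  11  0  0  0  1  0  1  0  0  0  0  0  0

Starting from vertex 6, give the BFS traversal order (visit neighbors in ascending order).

BFS from vertex 6 (neighbors processed in ascending order):
Visit order: 6, 0, 2, 3, 9, 7, 10, 11, 4, 1, 5, 8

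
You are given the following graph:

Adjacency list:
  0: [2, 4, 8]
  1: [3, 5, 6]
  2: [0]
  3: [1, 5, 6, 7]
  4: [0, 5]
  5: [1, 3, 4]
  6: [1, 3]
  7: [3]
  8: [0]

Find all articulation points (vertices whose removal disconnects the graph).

An articulation point is a vertex whose removal disconnects the graph.
Articulation points: [0, 3, 4, 5]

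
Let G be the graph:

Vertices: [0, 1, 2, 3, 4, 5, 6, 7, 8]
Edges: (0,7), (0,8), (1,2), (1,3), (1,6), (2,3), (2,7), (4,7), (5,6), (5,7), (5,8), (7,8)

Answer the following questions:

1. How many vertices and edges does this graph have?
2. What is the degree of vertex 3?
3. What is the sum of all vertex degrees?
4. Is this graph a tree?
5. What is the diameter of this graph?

Count: 9 vertices, 12 edges.
Vertex 3 has neighbors [1, 2], degree = 2.
Handshaking lemma: 2 * 12 = 24.
A tree on 9 vertices has 8 edges. This graph has 12 edges (4 extra). Not a tree.
Diameter (longest shortest path) = 3.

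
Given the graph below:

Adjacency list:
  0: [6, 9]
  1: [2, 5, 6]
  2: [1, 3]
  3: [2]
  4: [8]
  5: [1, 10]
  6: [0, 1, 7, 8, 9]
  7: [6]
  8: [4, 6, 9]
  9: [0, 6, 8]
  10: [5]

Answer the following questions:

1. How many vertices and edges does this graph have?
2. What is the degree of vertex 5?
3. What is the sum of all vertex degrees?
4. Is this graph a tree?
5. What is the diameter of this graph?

Count: 11 vertices, 12 edges.
Vertex 5 has neighbors [1, 10], degree = 2.
Handshaking lemma: 2 * 12 = 24.
A tree on 11 vertices has 10 edges. This graph has 12 edges (2 extra). Not a tree.
Diameter (longest shortest path) = 5.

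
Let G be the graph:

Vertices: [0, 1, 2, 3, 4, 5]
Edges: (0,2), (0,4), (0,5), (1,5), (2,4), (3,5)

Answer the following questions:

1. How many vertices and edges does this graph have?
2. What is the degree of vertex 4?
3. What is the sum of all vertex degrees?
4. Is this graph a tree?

Count: 6 vertices, 6 edges.
Vertex 4 has neighbors [0, 2], degree = 2.
Handshaking lemma: 2 * 6 = 12.
A tree on 6 vertices has 5 edges. This graph has 6 edges (1 extra). Not a tree.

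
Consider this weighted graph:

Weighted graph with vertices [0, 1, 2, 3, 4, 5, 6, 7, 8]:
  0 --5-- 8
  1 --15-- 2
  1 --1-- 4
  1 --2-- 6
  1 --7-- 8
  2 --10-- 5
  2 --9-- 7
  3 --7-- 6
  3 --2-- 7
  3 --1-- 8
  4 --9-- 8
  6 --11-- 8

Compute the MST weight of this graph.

Applying Kruskal's algorithm (sort edges by weight, add if no cycle):
  Add (1,4) w=1
  Add (3,8) w=1
  Add (1,6) w=2
  Add (3,7) w=2
  Add (0,8) w=5
  Add (1,8) w=7
  Skip (3,6) w=7 (creates cycle)
  Add (2,7) w=9
  Skip (4,8) w=9 (creates cycle)
  Add (2,5) w=10
  Skip (6,8) w=11 (creates cycle)
  Skip (1,2) w=15 (creates cycle)
MST weight = 37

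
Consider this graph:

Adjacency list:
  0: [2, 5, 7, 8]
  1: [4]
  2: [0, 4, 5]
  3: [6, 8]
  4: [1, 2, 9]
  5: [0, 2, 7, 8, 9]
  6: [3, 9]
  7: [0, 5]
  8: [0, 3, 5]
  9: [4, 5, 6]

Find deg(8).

Vertex 8 has neighbors [0, 3, 5], so deg(8) = 3.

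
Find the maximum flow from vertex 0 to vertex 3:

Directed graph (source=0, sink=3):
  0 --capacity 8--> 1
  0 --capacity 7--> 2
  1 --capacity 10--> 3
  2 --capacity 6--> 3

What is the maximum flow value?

Computing max flow:
  Flow on (0->1): 8/8
  Flow on (0->2): 6/7
  Flow on (1->3): 8/10
  Flow on (2->3): 6/6
Maximum flow = 14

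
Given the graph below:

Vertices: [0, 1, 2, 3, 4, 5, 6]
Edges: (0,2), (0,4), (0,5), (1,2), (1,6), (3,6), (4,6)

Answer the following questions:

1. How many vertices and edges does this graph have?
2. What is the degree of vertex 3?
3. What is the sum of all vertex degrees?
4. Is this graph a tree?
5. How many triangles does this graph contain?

Count: 7 vertices, 7 edges.
Vertex 3 has neighbors [6], degree = 1.
Handshaking lemma: 2 * 7 = 14.
A tree on 7 vertices has 6 edges. This graph has 7 edges (1 extra). Not a tree.
Number of triangles = 0.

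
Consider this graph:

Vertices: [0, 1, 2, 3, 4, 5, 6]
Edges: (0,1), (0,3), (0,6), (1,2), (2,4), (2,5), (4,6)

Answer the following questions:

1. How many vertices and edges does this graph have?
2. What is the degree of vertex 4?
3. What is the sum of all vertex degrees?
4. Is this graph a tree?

Count: 7 vertices, 7 edges.
Vertex 4 has neighbors [2, 6], degree = 2.
Handshaking lemma: 2 * 7 = 14.
A tree on 7 vertices has 6 edges. This graph has 7 edges (1 extra). Not a tree.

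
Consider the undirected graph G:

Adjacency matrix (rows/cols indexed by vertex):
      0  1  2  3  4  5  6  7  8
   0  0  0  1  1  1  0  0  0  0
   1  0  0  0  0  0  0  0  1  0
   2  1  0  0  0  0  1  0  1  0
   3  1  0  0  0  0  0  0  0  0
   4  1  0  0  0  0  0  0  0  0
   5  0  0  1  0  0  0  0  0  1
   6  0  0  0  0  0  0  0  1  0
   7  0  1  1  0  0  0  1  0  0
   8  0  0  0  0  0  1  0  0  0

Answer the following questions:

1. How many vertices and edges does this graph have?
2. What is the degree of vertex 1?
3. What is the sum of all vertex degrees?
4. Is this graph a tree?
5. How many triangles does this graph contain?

Count: 9 vertices, 8 edges.
Vertex 1 has neighbors [7], degree = 1.
Handshaking lemma: 2 * 8 = 16.
A graph is a tree iff it is connected and has exactly n-1 edges. This graph is connected (all 9 vertices in one component) and has 9-1 = 8 edges. It is a tree.
Number of triangles = 0.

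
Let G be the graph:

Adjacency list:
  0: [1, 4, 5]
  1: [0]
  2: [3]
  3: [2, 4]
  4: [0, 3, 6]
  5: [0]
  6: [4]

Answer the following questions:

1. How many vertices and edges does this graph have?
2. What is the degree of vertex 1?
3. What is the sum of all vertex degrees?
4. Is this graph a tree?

Count: 7 vertices, 6 edges.
Vertex 1 has neighbors [0], degree = 1.
Handshaking lemma: 2 * 6 = 12.
A graph is a tree iff it is connected and has exactly n-1 edges. This graph is connected (all 7 vertices in one component) and has 7-1 = 6 edges. It is a tree.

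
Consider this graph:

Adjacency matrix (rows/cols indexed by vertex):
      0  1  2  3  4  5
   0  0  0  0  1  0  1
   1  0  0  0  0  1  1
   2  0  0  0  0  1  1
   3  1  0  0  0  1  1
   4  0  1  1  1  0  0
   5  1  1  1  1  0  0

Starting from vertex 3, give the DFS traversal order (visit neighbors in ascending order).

DFS from vertex 3 (neighbors processed in ascending order):
Visit order: 3, 0, 5, 1, 4, 2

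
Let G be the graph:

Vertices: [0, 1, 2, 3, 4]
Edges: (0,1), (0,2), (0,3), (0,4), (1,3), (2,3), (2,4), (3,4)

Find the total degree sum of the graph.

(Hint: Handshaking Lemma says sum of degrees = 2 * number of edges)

Count edges: 8 edges.
By Handshaking Lemma: sum of degrees = 2 * 8 = 16.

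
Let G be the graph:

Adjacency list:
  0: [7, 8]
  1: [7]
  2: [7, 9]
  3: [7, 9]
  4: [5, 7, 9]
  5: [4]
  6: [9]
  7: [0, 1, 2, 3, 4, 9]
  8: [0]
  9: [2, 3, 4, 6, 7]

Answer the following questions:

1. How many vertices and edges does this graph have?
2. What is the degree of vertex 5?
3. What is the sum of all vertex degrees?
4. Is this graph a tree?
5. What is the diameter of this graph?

Count: 10 vertices, 12 edges.
Vertex 5 has neighbors [4], degree = 1.
Handshaking lemma: 2 * 12 = 24.
A tree on 10 vertices has 9 edges. This graph has 12 edges (3 extra). Not a tree.
Diameter (longest shortest path) = 4.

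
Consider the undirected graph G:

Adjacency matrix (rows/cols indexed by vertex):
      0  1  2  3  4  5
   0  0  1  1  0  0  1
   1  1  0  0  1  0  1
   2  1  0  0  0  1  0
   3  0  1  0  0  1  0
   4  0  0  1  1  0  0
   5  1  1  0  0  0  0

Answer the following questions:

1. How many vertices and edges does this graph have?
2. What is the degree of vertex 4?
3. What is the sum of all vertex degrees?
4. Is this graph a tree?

Count: 6 vertices, 7 edges.
Vertex 4 has neighbors [2, 3], degree = 2.
Handshaking lemma: 2 * 7 = 14.
A tree on 6 vertices has 5 edges. This graph has 7 edges (2 extra). Not a tree.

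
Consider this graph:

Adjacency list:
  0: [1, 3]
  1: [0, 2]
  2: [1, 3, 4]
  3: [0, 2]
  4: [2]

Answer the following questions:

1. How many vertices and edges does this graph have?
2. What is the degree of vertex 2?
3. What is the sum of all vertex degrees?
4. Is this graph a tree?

Count: 5 vertices, 5 edges.
Vertex 2 has neighbors [1, 3, 4], degree = 3.
Handshaking lemma: 2 * 5 = 10.
A tree on 5 vertices has 4 edges. This graph has 5 edges (1 extra). Not a tree.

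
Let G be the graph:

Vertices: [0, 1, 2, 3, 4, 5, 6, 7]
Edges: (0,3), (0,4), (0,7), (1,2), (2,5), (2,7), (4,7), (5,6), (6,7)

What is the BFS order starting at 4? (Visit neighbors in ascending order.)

BFS from vertex 4 (neighbors processed in ascending order):
Visit order: 4, 0, 7, 3, 2, 6, 1, 5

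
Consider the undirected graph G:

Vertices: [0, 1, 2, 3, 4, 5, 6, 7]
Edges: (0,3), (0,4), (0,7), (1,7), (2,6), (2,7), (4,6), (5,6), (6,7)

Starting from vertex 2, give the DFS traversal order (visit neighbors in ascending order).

DFS from vertex 2 (neighbors processed in ascending order):
Visit order: 2, 6, 4, 0, 3, 7, 1, 5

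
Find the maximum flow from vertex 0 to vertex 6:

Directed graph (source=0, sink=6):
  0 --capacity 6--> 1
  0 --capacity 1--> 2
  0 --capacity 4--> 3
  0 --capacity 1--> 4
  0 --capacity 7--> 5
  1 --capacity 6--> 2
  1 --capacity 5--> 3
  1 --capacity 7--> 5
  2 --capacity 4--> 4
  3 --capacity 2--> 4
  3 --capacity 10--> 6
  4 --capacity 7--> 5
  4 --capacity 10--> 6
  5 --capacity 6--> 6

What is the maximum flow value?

Computing max flow:
  Flow on (0->1): 6/6
  Flow on (0->2): 1/1
  Flow on (0->3): 4/4
  Flow on (0->4): 1/1
  Flow on (0->5): 6/7
  Flow on (1->2): 1/6
  Flow on (1->3): 5/5
  Flow on (2->4): 2/4
  Flow on (3->6): 9/10
  Flow on (4->6): 3/10
  Flow on (5->6): 6/6
Maximum flow = 18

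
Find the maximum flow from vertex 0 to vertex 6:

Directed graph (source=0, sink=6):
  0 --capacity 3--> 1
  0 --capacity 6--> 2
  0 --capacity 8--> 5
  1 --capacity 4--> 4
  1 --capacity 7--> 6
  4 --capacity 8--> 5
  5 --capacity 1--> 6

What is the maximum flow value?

Computing max flow:
  Flow on (0->1): 3/3
  Flow on (0->5): 1/8
  Flow on (1->6): 3/7
  Flow on (5->6): 1/1
Maximum flow = 4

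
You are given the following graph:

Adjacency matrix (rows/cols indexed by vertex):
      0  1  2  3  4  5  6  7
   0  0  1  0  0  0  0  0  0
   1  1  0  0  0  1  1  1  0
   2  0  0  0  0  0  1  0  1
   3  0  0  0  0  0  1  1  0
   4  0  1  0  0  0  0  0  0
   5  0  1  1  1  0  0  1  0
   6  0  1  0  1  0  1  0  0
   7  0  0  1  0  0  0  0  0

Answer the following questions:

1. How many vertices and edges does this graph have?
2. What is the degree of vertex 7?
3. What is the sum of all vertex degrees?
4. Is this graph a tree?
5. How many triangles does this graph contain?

Count: 8 vertices, 9 edges.
Vertex 7 has neighbors [2], degree = 1.
Handshaking lemma: 2 * 9 = 18.
A tree on 8 vertices has 7 edges. This graph has 9 edges (2 extra). Not a tree.
Number of triangles = 2.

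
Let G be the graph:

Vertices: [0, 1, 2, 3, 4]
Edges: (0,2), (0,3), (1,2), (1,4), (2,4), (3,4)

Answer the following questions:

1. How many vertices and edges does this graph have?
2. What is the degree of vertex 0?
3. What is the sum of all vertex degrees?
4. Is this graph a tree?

Count: 5 vertices, 6 edges.
Vertex 0 has neighbors [2, 3], degree = 2.
Handshaking lemma: 2 * 6 = 12.
A tree on 5 vertices has 4 edges. This graph has 6 edges (2 extra). Not a tree.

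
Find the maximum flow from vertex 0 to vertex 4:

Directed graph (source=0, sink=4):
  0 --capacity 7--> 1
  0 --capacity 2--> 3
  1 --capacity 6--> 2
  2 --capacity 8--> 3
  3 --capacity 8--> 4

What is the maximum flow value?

Computing max flow:
  Flow on (0->1): 6/7
  Flow on (0->3): 2/2
  Flow on (1->2): 6/6
  Flow on (2->3): 6/8
  Flow on (3->4): 8/8
Maximum flow = 8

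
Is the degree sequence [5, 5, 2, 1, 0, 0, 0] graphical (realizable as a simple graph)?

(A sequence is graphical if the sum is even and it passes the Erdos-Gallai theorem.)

Sum of degrees = 13. Sum is odd, so the sequence is NOT graphical.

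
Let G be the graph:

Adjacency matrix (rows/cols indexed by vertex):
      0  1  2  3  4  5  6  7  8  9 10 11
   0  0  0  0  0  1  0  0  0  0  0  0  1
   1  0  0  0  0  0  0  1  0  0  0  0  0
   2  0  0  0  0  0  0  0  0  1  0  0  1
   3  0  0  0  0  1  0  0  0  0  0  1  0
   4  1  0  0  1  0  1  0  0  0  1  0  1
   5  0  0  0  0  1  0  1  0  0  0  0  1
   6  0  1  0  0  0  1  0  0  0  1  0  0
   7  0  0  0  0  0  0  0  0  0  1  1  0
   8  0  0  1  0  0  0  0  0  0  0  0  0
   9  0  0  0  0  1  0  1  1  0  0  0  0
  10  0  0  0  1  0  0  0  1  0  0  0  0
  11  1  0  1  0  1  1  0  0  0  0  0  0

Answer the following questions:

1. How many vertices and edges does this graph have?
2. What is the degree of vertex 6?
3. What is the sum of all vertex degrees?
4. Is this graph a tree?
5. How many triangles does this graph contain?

Count: 12 vertices, 15 edges.
Vertex 6 has neighbors [1, 5, 9], degree = 3.
Handshaking lemma: 2 * 15 = 30.
A tree on 12 vertices has 11 edges. This graph has 15 edges (4 extra). Not a tree.
Number of triangles = 2.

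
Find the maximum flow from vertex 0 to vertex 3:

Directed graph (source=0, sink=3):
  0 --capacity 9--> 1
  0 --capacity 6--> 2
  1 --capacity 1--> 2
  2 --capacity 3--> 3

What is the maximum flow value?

Computing max flow:
  Flow on (0->1): 1/9
  Flow on (0->2): 2/6
  Flow on (1->2): 1/1
  Flow on (2->3): 3/3
Maximum flow = 3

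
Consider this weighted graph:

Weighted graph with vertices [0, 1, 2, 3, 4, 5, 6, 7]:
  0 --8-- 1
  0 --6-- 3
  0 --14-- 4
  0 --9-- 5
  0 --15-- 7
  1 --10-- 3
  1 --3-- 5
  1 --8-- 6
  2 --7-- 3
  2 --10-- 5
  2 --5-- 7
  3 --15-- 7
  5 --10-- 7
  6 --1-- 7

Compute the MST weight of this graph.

Applying Kruskal's algorithm (sort edges by weight, add if no cycle):
  Add (6,7) w=1
  Add (1,5) w=3
  Add (2,7) w=5
  Add (0,3) w=6
  Add (2,3) w=7
  Add (0,1) w=8
  Skip (1,6) w=8 (creates cycle)
  Skip (0,5) w=9 (creates cycle)
  Skip (1,3) w=10 (creates cycle)
  Skip (2,5) w=10 (creates cycle)
  Skip (5,7) w=10 (creates cycle)
  Add (0,4) w=14
  Skip (0,7) w=15 (creates cycle)
  Skip (3,7) w=15 (creates cycle)
MST weight = 44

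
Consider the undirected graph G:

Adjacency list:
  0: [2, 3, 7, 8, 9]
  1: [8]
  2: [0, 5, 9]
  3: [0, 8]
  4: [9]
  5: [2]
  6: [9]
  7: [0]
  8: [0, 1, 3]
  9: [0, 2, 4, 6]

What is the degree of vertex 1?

Vertex 1 has neighbors [8], so deg(1) = 1.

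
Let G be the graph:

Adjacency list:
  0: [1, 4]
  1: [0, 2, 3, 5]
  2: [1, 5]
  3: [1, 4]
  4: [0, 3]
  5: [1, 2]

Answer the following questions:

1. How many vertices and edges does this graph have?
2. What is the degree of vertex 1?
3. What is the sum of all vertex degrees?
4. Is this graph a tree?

Count: 6 vertices, 7 edges.
Vertex 1 has neighbors [0, 2, 3, 5], degree = 4.
Handshaking lemma: 2 * 7 = 14.
A tree on 6 vertices has 5 edges. This graph has 7 edges (2 extra). Not a tree.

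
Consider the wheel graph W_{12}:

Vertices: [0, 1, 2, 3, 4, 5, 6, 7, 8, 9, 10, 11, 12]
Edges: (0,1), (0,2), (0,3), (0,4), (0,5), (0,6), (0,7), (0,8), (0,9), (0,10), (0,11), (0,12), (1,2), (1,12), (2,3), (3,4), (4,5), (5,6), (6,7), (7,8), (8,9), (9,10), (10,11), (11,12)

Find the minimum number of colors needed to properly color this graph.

W_{12} = C_{12} plus a hub adjacent to every cycle vertex.
The outer cycle needs 2 colors (even cycle); the hub is adjacent to all of them so needs a fresh color.
Chromatic number = 2 + 1 = 3.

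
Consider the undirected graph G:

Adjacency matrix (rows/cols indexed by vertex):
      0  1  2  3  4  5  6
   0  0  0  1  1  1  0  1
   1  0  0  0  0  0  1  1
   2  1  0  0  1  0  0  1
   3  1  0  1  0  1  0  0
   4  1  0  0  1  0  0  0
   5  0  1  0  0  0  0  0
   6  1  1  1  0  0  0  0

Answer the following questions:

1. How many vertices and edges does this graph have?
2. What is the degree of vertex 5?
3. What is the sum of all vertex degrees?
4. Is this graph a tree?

Count: 7 vertices, 9 edges.
Vertex 5 has neighbors [1], degree = 1.
Handshaking lemma: 2 * 9 = 18.
A tree on 7 vertices has 6 edges. This graph has 9 edges (3 extra). Not a tree.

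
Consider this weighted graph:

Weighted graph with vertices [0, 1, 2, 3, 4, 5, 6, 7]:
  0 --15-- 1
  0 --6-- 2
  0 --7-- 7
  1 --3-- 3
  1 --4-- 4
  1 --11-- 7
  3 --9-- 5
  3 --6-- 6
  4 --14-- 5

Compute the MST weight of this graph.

Applying Kruskal's algorithm (sort edges by weight, add if no cycle):
  Add (1,3) w=3
  Add (1,4) w=4
  Add (0,2) w=6
  Add (3,6) w=6
  Add (0,7) w=7
  Add (3,5) w=9
  Add (1,7) w=11
  Skip (4,5) w=14 (creates cycle)
  Skip (0,1) w=15 (creates cycle)
MST weight = 46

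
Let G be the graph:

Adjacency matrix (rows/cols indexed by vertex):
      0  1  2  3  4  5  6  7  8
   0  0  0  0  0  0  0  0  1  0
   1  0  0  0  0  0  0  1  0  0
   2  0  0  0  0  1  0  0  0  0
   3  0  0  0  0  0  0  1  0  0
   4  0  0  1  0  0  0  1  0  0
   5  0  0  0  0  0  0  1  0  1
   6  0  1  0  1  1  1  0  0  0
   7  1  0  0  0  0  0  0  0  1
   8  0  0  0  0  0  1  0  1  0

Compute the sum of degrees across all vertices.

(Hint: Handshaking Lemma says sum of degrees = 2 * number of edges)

Count edges: 8 edges.
By Handshaking Lemma: sum of degrees = 2 * 8 = 16.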